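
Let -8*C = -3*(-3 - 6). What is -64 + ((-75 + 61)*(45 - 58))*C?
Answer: -2713/4 ≈ -678.25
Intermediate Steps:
C = -27/8 (C = -(-3)*(-3 - 6)/8 = -(-3)*(-9)/8 = -⅛*27 = -27/8 ≈ -3.3750)
-64 + ((-75 + 61)*(45 - 58))*C = -64 + ((-75 + 61)*(45 - 58))*(-27/8) = -64 - 14*(-13)*(-27/8) = -64 + 182*(-27/8) = -64 - 2457/4 = -2713/4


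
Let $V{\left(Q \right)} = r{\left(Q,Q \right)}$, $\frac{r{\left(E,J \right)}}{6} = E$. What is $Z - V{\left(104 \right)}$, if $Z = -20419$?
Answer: $-21043$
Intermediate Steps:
$r{\left(E,J \right)} = 6 E$
$V{\left(Q \right)} = 6 Q$
$Z - V{\left(104 \right)} = -20419 - 6 \cdot 104 = -20419 - 624 = -21043$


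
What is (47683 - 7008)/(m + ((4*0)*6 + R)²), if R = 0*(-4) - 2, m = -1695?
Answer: -40675/1691 ≈ -24.054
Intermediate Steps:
R = -2 (R = 0 - 2 = -2)
(47683 - 7008)/(m + ((4*0)*6 + R)²) = (47683 - 7008)/(-1695 + ((4*0)*6 - 2)²) = 40675/(-1695 + (0*6 - 2)²) = 40675/(-1695 + (0 - 2)²) = 40675/(-1695 + (-2)²) = 40675/(-1695 + 4) = 40675/(-1691) = 40675*(-1/1691) = -40675/1691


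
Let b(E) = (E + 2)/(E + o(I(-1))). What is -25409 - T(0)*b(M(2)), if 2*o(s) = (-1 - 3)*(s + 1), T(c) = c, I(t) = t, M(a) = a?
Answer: -25409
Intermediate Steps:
o(s) = -2 - 2*s (o(s) = ((-1 - 3)*(s + 1))/2 = (-4*(1 + s))/2 = (-4 - 4*s)/2 = -2 - 2*s)
b(E) = (2 + E)/E (b(E) = (E + 2)/(E + (-2 - 2*(-1))) = (2 + E)/(E + (-2 + 2)) = (2 + E)/(E + 0) = (2 + E)/E)
-25409 - T(0)*b(M(2)) = -25409 - 0*(2 + 2)/2 = -25409 - 0*(1/2)*4 = -25409 - 0*2 = -25409 - 1*0 = -25409 + 0 = -25409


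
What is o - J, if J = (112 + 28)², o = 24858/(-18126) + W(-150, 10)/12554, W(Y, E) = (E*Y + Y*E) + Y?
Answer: -123900658962/6320939 ≈ -19602.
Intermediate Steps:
W(Y, E) = Y + 2*E*Y (W(Y, E) = (E*Y + E*Y) + Y = 2*E*Y + Y = Y + 2*E*Y)
o = -10254562/6320939 (o = 24858/(-18126) - 150*(1 + 2*10)/12554 = 24858*(-1/18126) - 150*(1 + 20)*(1/12554) = -1381/1007 - 150*21*(1/12554) = -1381/1007 - 3150*1/12554 = -1381/1007 - 1575/6277 = -10254562/6320939 ≈ -1.6223)
J = 19600 (J = 140² = 19600)
o - J = -10254562/6320939 - 1*19600 = -10254562/6320939 - 19600 = -123900658962/6320939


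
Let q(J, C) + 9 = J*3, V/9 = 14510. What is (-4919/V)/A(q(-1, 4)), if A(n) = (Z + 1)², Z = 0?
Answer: -4919/130590 ≈ -0.037668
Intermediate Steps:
V = 130590 (V = 9*14510 = 130590)
q(J, C) = -9 + 3*J (q(J, C) = -9 + J*3 = -9 + 3*J)
A(n) = 1 (A(n) = (0 + 1)² = 1² = 1)
(-4919/V)/A(q(-1, 4)) = -4919/130590/1 = -4919*1/130590*1 = -4919/130590*1 = -4919/130590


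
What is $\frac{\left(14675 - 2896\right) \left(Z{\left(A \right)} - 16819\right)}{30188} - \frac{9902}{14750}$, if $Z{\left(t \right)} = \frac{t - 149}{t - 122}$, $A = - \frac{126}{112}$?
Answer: $- \frac{143919549074543}{21929695250} \approx -6562.8$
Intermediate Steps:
$A = - \frac{9}{8}$ ($A = \left(-126\right) \frac{1}{112} = - \frac{9}{8} \approx -1.125$)
$Z{\left(t \right)} = \frac{-149 + t}{-122 + t}$
$\frac{\left(14675 - 2896\right) \left(Z{\left(A \right)} - 16819\right)}{30188} - \frac{9902}{14750} = \frac{\left(14675 - 2896\right) \left(\frac{-149 - \frac{9}{8}}{-122 - \frac{9}{8}} - 16819\right)}{30188} - \frac{9902}{14750} = 11779 \left(\frac{1}{- \frac{985}{8}} \left(- \frac{1201}{8}\right) - 16819\right) \frac{1}{30188} - \frac{4951}{7375} = 11779 \left(\left(- \frac{8}{985}\right) \left(- \frac{1201}{8}\right) - 16819\right) \frac{1}{30188} - \frac{4951}{7375} = 11779 \left(\frac{1201}{985} - 16819\right) \frac{1}{30188} - \frac{4951}{7375} = 11779 \left(- \frac{16565514}{985}\right) \frac{1}{30188} - \frac{4951}{7375} = \left(- \frac{195125189406}{985}\right) \frac{1}{30188} - \frac{4951}{7375} = - \frac{97562594703}{14867590} - \frac{4951}{7375} = - \frac{143919549074543}{21929695250}$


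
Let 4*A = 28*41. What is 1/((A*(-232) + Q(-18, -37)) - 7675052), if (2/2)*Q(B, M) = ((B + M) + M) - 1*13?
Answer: -1/7741741 ≈ -1.2917e-7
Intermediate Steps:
A = 287 (A = (28*41)/4 = (¼)*1148 = 287)
Q(B, M) = -13 + B + 2*M (Q(B, M) = ((B + M) + M) - 1*13 = (B + 2*M) - 13 = -13 + B + 2*M)
1/((A*(-232) + Q(-18, -37)) - 7675052) = 1/((287*(-232) + (-13 - 18 + 2*(-37))) - 7675052) = 1/((-66584 + (-13 - 18 - 74)) - 7675052) = 1/((-66584 - 105) - 7675052) = 1/(-66689 - 7675052) = 1/(-7741741) = -1/7741741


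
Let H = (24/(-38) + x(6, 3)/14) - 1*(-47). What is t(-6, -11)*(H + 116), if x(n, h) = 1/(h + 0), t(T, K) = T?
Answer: -129589/133 ≈ -974.35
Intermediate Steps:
x(n, h) = 1/h
H = 37021/798 (H = (24/(-38) + 1/(3*14)) - 1*(-47) = (24*(-1/38) + (⅓)*(1/14)) + 47 = (-12/19 + 1/42) + 47 = -485/798 + 47 = 37021/798 ≈ 46.392)
t(-6, -11)*(H + 116) = -6*(37021/798 + 116) = -6*129589/798 = -129589/133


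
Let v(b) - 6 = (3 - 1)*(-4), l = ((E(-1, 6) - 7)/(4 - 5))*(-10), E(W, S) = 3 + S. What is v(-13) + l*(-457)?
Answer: -9142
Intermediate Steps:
l = 20 (l = (((3 + 6) - 7)/(4 - 5))*(-10) = ((9 - 7)/(-1))*(-10) = (2*(-1))*(-10) = -2*(-10) = 20)
v(b) = -2 (v(b) = 6 + (3 - 1)*(-4) = 6 + 2*(-4) = 6 - 8 = -2)
v(-13) + l*(-457) = -2 + 20*(-457) = -2 - 9140 = -9142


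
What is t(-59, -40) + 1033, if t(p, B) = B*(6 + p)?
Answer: 3153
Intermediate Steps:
t(-59, -40) + 1033 = -40*(6 - 59) + 1033 = -40*(-53) + 1033 = 2120 + 1033 = 3153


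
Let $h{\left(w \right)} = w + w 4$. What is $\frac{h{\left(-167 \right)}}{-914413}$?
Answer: $\frac{835}{914413} \approx 0.00091315$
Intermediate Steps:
$h{\left(w \right)} = 5 w$ ($h{\left(w \right)} = w + 4 w = 5 w$)
$\frac{h{\left(-167 \right)}}{-914413} = \frac{5 \left(-167\right)}{-914413} = \left(-835\right) \left(- \frac{1}{914413}\right) = \frac{835}{914413}$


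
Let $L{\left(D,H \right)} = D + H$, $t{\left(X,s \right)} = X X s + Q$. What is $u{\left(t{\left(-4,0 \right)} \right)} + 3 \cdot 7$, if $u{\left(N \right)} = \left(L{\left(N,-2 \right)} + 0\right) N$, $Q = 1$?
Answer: $20$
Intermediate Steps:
$t{\left(X,s \right)} = 1 + s X^{2}$ ($t{\left(X,s \right)} = X X s + 1 = X^{2} s + 1 = s X^{2} + 1 = 1 + s X^{2}$)
$u{\left(N \right)} = N \left(-2 + N\right)$ ($u{\left(N \right)} = \left(\left(N - 2\right) + 0\right) N = \left(\left(-2 + N\right) + 0\right) N = \left(-2 + N\right) N = N \left(-2 + N\right)$)
$u{\left(t{\left(-4,0 \right)} \right)} + 3 \cdot 7 = \left(1 + 0 \left(-4\right)^{2}\right) \left(-2 + \left(1 + 0 \left(-4\right)^{2}\right)\right) + 3 \cdot 7 = \left(1 + 0 \cdot 16\right) \left(-2 + \left(1 + 0 \cdot 16\right)\right) + 21 = \left(1 + 0\right) \left(-2 + \left(1 + 0\right)\right) + 21 = 1 \left(-2 + 1\right) + 21 = 1 \left(-1\right) + 21 = -1 + 21 = 20$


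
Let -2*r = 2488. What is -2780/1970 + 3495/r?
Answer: -1034347/245068 ≈ -4.2206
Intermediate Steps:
r = -1244 (r = -1/2*2488 = -1244)
-2780/1970 + 3495/r = -2780/1970 + 3495/(-1244) = -2780*1/1970 + 3495*(-1/1244) = -278/197 - 3495/1244 = -1034347/245068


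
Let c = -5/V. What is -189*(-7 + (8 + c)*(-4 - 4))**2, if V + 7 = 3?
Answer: -1240029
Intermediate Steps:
V = -4 (V = -7 + 3 = -4)
c = 5/4 (c = -5/(-4) = -5*(-1/4) = 5/4 ≈ 1.2500)
-189*(-7 + (8 + c)*(-4 - 4))**2 = -189*(-7 + (8 + 5/4)*(-4 - 4))**2 = -189*(-7 + (37/4)*(-8))**2 = -189*(-7 - 74)**2 = -189*(-81)**2 = -189*6561 = -1240029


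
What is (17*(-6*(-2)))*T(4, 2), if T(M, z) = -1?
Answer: -204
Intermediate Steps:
(17*(-6*(-2)))*T(4, 2) = (17*(-6*(-2)))*(-1) = (17*12)*(-1) = 204*(-1) = -204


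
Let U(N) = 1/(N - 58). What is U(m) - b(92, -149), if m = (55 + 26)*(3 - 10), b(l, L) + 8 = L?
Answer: 98124/625 ≈ 157.00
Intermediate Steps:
b(l, L) = -8 + L
m = -567 (m = 81*(-7) = -567)
U(N) = 1/(-58 + N)
U(m) - b(92, -149) = 1/(-58 - 567) - (-8 - 149) = 1/(-625) - 1*(-157) = -1/625 + 157 = 98124/625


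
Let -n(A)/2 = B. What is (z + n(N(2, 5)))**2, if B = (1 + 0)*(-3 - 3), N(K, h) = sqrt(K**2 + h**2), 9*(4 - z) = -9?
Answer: 289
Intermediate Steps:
z = 5 (z = 4 - 1/9*(-9) = 4 + 1 = 5)
B = -6 (B = 1*(-6) = -6)
n(A) = 12 (n(A) = -2*(-6) = 12)
(z + n(N(2, 5)))**2 = (5 + 12)**2 = 17**2 = 289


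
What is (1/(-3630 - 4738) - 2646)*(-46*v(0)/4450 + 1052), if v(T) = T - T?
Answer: -5823274727/2092 ≈ -2.7836e+6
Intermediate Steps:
v(T) = 0
(1/(-3630 - 4738) - 2646)*(-46*v(0)/4450 + 1052) = (1/(-3630 - 4738) - 2646)*(-46*0/4450 + 1052) = (1/(-8368) - 2646)*(0*(1/4450) + 1052) = (-1/8368 - 2646)*(0 + 1052) = -22141729/8368*1052 = -5823274727/2092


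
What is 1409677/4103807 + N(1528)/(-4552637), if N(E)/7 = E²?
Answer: -60652772790567/18683143589059 ≈ -3.2464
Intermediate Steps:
N(E) = 7*E²
1409677/4103807 + N(1528)/(-4552637) = 1409677/4103807 + (7*1528²)/(-4552637) = 1409677*(1/4103807) + (7*2334784)*(-1/4552637) = 1409677/4103807 + 16343488*(-1/4552637) = 1409677/4103807 - 16343488/4552637 = -60652772790567/18683143589059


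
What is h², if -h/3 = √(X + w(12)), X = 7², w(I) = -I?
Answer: 333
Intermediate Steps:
X = 49
h = -3*√37 (h = -3*√(49 - 1*12) = -3*√(49 - 12) = -3*√37 ≈ -18.248)
h² = (-3*√37)² = 333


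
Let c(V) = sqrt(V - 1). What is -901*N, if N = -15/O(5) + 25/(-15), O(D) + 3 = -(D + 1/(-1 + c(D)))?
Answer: 0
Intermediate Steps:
c(V) = sqrt(-1 + V)
O(D) = -3 - D - 1/(-1 + sqrt(-1 + D)) (O(D) = -3 - (D + 1/(-1 + sqrt(-1 + D))) = -3 + (-D - 1/(-1 + sqrt(-1 + D))) = -3 - D - 1/(-1 + sqrt(-1 + D)))
N = 0 (N = -15*(-1 + sqrt(-1 + 5))/(2 + 5 - 3*sqrt(-1 + 5) - 1*5*sqrt(-1 + 5)) + 25/(-15) = -15*(-1 + sqrt(4))/(2 + 5 - 3*sqrt(4) - 1*5*sqrt(4)) + 25*(-1/15) = -15*(-1 + 2)/(2 + 5 - 3*2 - 1*5*2) - 5/3 = -15/(2 + 5 - 6 - 10) - 5/3 = -15/(1*(-9)) - 5/3 = -15/(-9) - 5/3 = -15*(-1/9) - 5/3 = 5/3 - 5/3 = 0)
-901*N = -901*0 = 0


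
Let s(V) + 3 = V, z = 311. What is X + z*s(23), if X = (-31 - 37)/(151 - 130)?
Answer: 130552/21 ≈ 6216.8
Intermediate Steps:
X = -68/21 ≈ -3.2381
s(V) = -3 + V
X + z*s(23) = -68/21 + 311*(-3 + 23) = -68/21 + 311*20 = -68/21 + 6220 = 130552/21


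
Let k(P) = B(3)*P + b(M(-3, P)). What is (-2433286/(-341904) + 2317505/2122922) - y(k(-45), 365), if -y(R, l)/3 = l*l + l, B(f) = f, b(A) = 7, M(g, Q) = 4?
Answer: 72724765197224243/181458880872 ≈ 4.0078e+5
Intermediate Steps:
k(P) = 7 + 3*P (k(P) = 3*P + 7 = 7 + 3*P)
y(R, l) = -3*l - 3*l² (y(R, l) = -3*(l*l + l) = -3*(l² + l) = -3*(l + l²) = -3*l - 3*l²)
(-2433286/(-341904) + 2317505/2122922) - y(k(-45), 365) = (-2433286/(-341904) + 2317505/2122922) - (-3)*365*(1 + 365) = (-2433286*(-1/341904) + 2317505*(1/2122922)) - (-3)*365*366 = (1216643/170952 + 2317505/2122922) - 1*(-400770) = 1489510152803/181458880872 + 400770 = 72724765197224243/181458880872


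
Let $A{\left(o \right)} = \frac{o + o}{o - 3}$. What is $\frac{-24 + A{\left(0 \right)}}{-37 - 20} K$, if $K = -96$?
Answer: $- \frac{768}{19} \approx -40.421$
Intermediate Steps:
$A{\left(o \right)} = \frac{2 o}{-3 + o}$
$\frac{-24 + A{\left(0 \right)}}{-37 - 20} K = \frac{-24 + 2 \cdot 0 \frac{1}{-3 + 0}}{-37 - 20} \left(-96\right) = \frac{-24 + 2 \cdot 0 \frac{1}{-3}}{-57} \left(-96\right) = \left(-24 + 2 \cdot 0 \left(- \frac{1}{3}\right)\right) \left(- \frac{1}{57}\right) \left(-96\right) = \left(-24 + 0\right) \left(- \frac{1}{57}\right) \left(-96\right) = \left(-24\right) \left(- \frac{1}{57}\right) \left(-96\right) = \frac{8}{19} \left(-96\right) = - \frac{768}{19}$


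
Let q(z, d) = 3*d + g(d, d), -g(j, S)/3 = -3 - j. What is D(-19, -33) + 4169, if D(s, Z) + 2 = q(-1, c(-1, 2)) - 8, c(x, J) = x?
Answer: 4162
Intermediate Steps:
g(j, S) = 9 + 3*j (g(j, S) = -3*(-3 - j) = 9 + 3*j)
q(z, d) = 9 + 6*d (q(z, d) = 3*d + (9 + 3*d) = 9 + 6*d)
D(s, Z) = -7 (D(s, Z) = -2 + ((9 + 6*(-1)) - 8) = -2 + ((9 - 6) - 8) = -2 + (3 - 8) = -2 - 5 = -7)
D(-19, -33) + 4169 = -7 + 4169 = 4162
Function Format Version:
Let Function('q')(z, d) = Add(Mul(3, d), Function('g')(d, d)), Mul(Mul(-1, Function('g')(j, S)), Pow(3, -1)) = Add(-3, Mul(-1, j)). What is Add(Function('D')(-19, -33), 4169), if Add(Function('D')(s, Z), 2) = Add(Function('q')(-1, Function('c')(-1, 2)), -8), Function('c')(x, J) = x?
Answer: 4162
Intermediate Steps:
Function('g')(j, S) = Add(9, Mul(3, j)) (Function('g')(j, S) = Mul(-3, Add(-3, Mul(-1, j))) = Add(9, Mul(3, j)))
Function('q')(z, d) = Add(9, Mul(6, d)) (Function('q')(z, d) = Add(Mul(3, d), Add(9, Mul(3, d))) = Add(9, Mul(6, d)))
Function('D')(s, Z) = -7 (Function('D')(s, Z) = Add(-2, Add(Add(9, Mul(6, -1)), -8)) = Add(-2, Add(Add(9, -6), -8)) = Add(-2, Add(3, -8)) = Add(-2, -5) = -7)
Add(Function('D')(-19, -33), 4169) = Add(-7, 4169) = 4162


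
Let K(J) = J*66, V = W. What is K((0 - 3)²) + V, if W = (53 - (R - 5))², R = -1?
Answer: 4075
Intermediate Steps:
W = 3481 (W = (53 - (-1 - 5))² = (53 - 1*(-6))² = (53 + 6)² = 59² = 3481)
V = 3481
K(J) = 66*J
K((0 - 3)²) + V = 66*(0 - 3)² + 3481 = 66*(-3)² + 3481 = 66*9 + 3481 = 594 + 3481 = 4075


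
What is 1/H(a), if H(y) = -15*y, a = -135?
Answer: 1/2025 ≈ 0.00049383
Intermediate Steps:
1/H(a) = 1/(-15*(-135)) = 1/2025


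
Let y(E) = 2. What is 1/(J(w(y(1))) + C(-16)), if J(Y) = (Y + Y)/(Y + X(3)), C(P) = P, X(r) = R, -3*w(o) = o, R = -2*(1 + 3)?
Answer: -13/206 ≈ -0.063107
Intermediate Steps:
R = -8 (R = -2*4 = -8)
w(o) = -o/3
X(r) = -8
J(Y) = 2*Y/(-8 + Y) (J(Y) = (Y + Y)/(Y - 8) = (2*Y)/(-8 + Y) = 2*Y/(-8 + Y))
1/(J(w(y(1))) + C(-16)) = 1/(2*(-⅓*2)/(-8 - ⅓*2) - 16) = 1/(2*(-⅔)/(-8 - ⅔) - 16) = 1/(2*(-⅔)/(-26/3) - 16) = 1/(2*(-⅔)*(-3/26) - 16) = 1/(2/13 - 16) = 1/(-206/13) = -13/206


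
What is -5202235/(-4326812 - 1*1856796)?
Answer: 5202235/6183608 ≈ 0.84129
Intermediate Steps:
-5202235/(-4326812 - 1*1856796) = -5202235/(-4326812 - 1856796) = -5202235/(-6183608) = -5202235*(-1/6183608) = 5202235/6183608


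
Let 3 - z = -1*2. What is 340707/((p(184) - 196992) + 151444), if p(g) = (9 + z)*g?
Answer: -113569/14324 ≈ -7.9286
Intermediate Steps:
z = 5 (z = 3 - (-1)*2 = 3 - 1*(-2) = 3 + 2 = 5)
p(g) = 14*g (p(g) = (9 + 5)*g = 14*g)
340707/((p(184) - 196992) + 151444) = 340707/((14*184 - 196992) + 151444) = 340707/((2576 - 196992) + 151444) = 340707/(-194416 + 151444) = 340707/(-42972) = 340707*(-1/42972) = -113569/14324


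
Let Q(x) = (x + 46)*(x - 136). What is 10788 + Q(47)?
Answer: 2511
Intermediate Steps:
Q(x) = (-136 + x)*(46 + x) (Q(x) = (46 + x)*(-136 + x) = (-136 + x)*(46 + x))
10788 + Q(47) = 10788 + (-6256 + 47**2 - 90*47) = 10788 + (-6256 + 2209 - 4230) = 10788 - 8277 = 2511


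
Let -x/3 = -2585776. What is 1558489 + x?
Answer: 9315817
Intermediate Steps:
x = 7757328 (x = -3*(-2585776) = 7757328)
1558489 + x = 1558489 + 7757328 = 9315817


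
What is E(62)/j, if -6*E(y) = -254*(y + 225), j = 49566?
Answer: 36449/148698 ≈ 0.24512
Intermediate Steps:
E(y) = 9525 + 127*y/3 (E(y) = -(-127)*(y + 225)/3 = -(-127)*(225 + y)/3 = -(-57150 - 254*y)/6 = 9525 + 127*y/3)
E(62)/j = (9525 + (127/3)*62)/49566 = (9525 + 7874/3)*(1/49566) = (36449/3)*(1/49566) = 36449/148698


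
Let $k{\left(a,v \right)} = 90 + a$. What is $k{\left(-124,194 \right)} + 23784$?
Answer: $23750$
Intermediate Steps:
$k{\left(-124,194 \right)} + 23784 = \left(90 - 124\right) + 23784 = -34 + 23784 = 23750$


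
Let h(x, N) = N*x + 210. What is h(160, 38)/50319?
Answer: 6290/50319 ≈ 0.12500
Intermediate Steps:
h(x, N) = 210 + N*x
h(160, 38)/50319 = (210 + 38*160)/50319 = (210 + 6080)*(1/50319) = 6290*(1/50319) = 6290/50319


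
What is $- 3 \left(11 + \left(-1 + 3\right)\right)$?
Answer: $-39$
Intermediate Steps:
$- 3 \left(11 + \left(-1 + 3\right)\right) = - 3 \left(11 + 2\right) = \left(-3\right) 13 = -39$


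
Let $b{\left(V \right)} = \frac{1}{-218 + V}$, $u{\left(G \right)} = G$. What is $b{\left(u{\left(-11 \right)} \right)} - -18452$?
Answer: $\frac{4225507}{229} \approx 18452.0$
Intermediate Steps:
$b{\left(u{\left(-11 \right)} \right)} - -18452 = \frac{1}{-218 - 11} - -18452 = \frac{1}{-229} + 18452 = - \frac{1}{229} + 18452 = \frac{4225507}{229}$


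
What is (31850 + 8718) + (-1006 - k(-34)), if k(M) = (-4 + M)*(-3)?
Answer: 39448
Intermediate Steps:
k(M) = 12 - 3*M
(31850 + 8718) + (-1006 - k(-34)) = (31850 + 8718) + (-1006 - (12 - 3*(-34))) = 40568 + (-1006 - (12 + 102)) = 40568 + (-1006 - 1*114) = 40568 + (-1006 - 114) = 40568 - 1120 = 39448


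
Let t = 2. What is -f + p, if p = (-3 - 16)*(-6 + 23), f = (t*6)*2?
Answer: -347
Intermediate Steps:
f = 24 (f = (2*6)*2 = 12*2 = 24)
p = -323 (p = -19*17 = -323)
-f + p = -1*24 - 323 = -24 - 323 = -347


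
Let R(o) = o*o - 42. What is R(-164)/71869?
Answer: 26854/71869 ≈ 0.37365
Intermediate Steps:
R(o) = -42 + o² (R(o) = o² - 42 = -42 + o²)
R(-164)/71869 = (-42 + (-164)²)/71869 = (-42 + 26896)*(1/71869) = 26854*(1/71869) = 26854/71869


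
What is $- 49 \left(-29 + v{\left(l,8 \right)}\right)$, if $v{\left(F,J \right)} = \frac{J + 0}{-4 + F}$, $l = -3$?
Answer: $1477$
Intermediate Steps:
$v{\left(F,J \right)} = \frac{J}{-4 + F}$
$- 49 \left(-29 + v{\left(l,8 \right)}\right) = - 49 \left(-29 + \frac{8}{-4 - 3}\right) = - 49 \left(-29 + \frac{8}{-7}\right) = - 49 \left(-29 + 8 \left(- \frac{1}{7}\right)\right) = - 49 \left(-29 - \frac{8}{7}\right) = \left(-49\right) \left(- \frac{211}{7}\right) = 1477$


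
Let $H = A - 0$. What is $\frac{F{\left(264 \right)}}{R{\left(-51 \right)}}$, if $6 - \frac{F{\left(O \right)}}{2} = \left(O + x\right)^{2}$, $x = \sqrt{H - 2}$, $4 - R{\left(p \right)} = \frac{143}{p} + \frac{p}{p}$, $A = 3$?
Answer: $- \frac{3581169}{148} \approx -24197.0$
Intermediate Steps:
$H = 3$ ($H = 3 - 0 = 3 + 0 = 3$)
$R{\left(p \right)} = 3 - \frac{143}{p}$ ($R{\left(p \right)} = 4 - \left(\frac{143}{p} + \frac{p}{p}\right) = 4 - \left(\frac{143}{p} + 1\right) = 4 - \left(1 + \frac{143}{p}\right) = 3 - \frac{143}{p}$)
$x = 1$ ($x = \sqrt{3 - 2} = \sqrt{1} = 1$)
$F{\left(O \right)} = 12 - 2 \left(1 + O\right)^{2}$ ($F{\left(O \right)} = 12 - 2 \left(O + 1\right)^{2} = 12 - 2 \left(1 + O\right)^{2}$)
$\frac{F{\left(264 \right)}}{R{\left(-51 \right)}} = \frac{12 - 2 \left(1 + 264\right)^{2}}{3 - \frac{143}{-51}} = \frac{12 - 2 \cdot 265^{2}}{3 - - \frac{143}{51}} = \frac{12 - 140450}{3 + \frac{143}{51}} = \frac{12 - 140450}{\frac{296}{51}} = \left(-140438\right) \frac{51}{296} = - \frac{3581169}{148}$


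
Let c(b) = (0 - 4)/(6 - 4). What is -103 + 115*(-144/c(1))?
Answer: 8177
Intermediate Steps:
c(b) = -2 (c(b) = -4/2 = -4*½ = -2)
-103 + 115*(-144/c(1)) = -103 + 115*(-144/(-2)) = -103 + 115*(-144*(-½)) = -103 + 115*72 = -103 + 8280 = 8177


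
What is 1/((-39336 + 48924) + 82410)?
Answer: 1/91998 ≈ 1.0870e-5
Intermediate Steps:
1/((-39336 + 48924) + 82410) = 1/(9588 + 82410) = 1/91998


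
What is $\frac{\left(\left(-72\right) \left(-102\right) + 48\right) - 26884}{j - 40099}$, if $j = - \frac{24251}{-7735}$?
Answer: $\frac{75385310}{155070757} \approx 0.48614$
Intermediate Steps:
$j = \frac{24251}{7735}$ ($j = \left(-24251\right) \left(- \frac{1}{7735}\right) = \frac{24251}{7735} \approx 3.1352$)
$\frac{\left(\left(-72\right) \left(-102\right) + 48\right) - 26884}{j - 40099} = \frac{\left(\left(-72\right) \left(-102\right) + 48\right) - 26884}{\frac{24251}{7735} - 40099} = \frac{\left(7344 + 48\right) - 26884}{- \frac{310141514}{7735}} = \left(7392 - 26884\right) \left(- \frac{7735}{310141514}\right) = \left(-19492\right) \left(- \frac{7735}{310141514}\right) = \frac{75385310}{155070757}$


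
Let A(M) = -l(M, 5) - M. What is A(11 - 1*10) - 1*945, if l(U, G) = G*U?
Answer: -951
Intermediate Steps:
A(M) = -6*M (A(M) = -5*M - M = -6*M)
A(11 - 1*10) - 1*945 = -6*(11 - 1*10) - 1*945 = -6*(11 - 10) - 945 = -6*1 - 945 = -6 - 945 = -951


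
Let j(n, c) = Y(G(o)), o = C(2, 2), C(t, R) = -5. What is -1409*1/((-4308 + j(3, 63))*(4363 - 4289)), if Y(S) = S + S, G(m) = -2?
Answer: 1409/319088 ≈ 0.0044157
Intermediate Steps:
o = -5
Y(S) = 2*S
j(n, c) = -4 (j(n, c) = 2*(-2) = -4)
-1409*1/((-4308 + j(3, 63))*(4363 - 4289)) = -1409*1/((-4308 - 4)*(4363 - 4289)) = -1409/((-4312*74)) = -1409/(-319088) = -1409*(-1/319088) = 1409/319088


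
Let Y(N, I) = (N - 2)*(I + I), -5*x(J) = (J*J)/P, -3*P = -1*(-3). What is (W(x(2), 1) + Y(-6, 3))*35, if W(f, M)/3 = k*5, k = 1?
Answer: -1155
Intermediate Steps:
P = -1 (P = -(-1)*(-3)/3 = -1/3*3 = -1)
x(J) = J**2/5 (x(J) = -J*J/(5*(-1)) = -J**2*(-1)/5 = -(-1)*J**2/5 = J**2/5)
W(f, M) = 15 (W(f, M) = 3*(1*5) = 3*5 = 15)
Y(N, I) = 2*I*(-2 + N) (Y(N, I) = (-2 + N)*(2*I) = 2*I*(-2 + N))
(W(x(2), 1) + Y(-6, 3))*35 = (15 + 2*3*(-2 - 6))*35 = (15 + 2*3*(-8))*35 = (15 - 48)*35 = -33*35 = -1155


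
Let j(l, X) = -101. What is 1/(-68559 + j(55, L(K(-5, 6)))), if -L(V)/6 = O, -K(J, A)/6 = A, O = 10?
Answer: -1/68660 ≈ -1.4565e-5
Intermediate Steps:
K(J, A) = -6*A
L(V) = -60 (L(V) = -6*10 = -60)
1/(-68559 + j(55, L(K(-5, 6)))) = 1/(-68559 - 101) = 1/(-68660) = -1/68660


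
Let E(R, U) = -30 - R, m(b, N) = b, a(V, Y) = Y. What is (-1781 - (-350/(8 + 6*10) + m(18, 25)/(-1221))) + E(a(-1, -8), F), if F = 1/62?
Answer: -24878485/13838 ≈ -1797.8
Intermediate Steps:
F = 1/62 ≈ 0.016129
(-1781 - (-350/(8 + 6*10) + m(18, 25)/(-1221))) + E(a(-1, -8), F) = (-1781 - (-350/(8 + 6*10) + 18/(-1221))) + (-30 - 1*(-8)) = (-1781 - (-350/(8 + 60) + 18*(-1/1221))) + (-30 + 8) = (-1781 - (-350/68 - 6/407)) - 22 = (-1781 - (-350*1/68 - 6/407)) - 22 = (-1781 - (-175/34 - 6/407)) - 22 = (-1781 - 1*(-71429/13838)) - 22 = (-1781 + 71429/13838) - 22 = -24574049/13838 - 22 = -24878485/13838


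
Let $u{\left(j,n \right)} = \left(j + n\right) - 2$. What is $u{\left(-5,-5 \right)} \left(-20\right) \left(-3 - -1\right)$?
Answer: $-480$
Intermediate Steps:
$u{\left(j,n \right)} = -2 + j + n$
$u{\left(-5,-5 \right)} \left(-20\right) \left(-3 - -1\right) = \left(-2 - 5 - 5\right) \left(-20\right) \left(-3 - -1\right) = \left(-12\right) \left(-20\right) \left(-3 + 1\right) = 240 \left(-2\right) = -480$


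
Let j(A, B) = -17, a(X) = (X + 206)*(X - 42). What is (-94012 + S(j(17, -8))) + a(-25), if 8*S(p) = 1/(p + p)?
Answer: -28869809/272 ≈ -1.0614e+5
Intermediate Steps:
a(X) = (-42 + X)*(206 + X) (a(X) = (206 + X)*(-42 + X) = (-42 + X)*(206 + X))
S(p) = 1/(16*p) (S(p) = 1/(8*(p + p)) = 1/(8*((2*p))) = (1/(2*p))/8 = 1/(16*p))
(-94012 + S(j(17, -8))) + a(-25) = (-94012 + (1/16)/(-17)) + (-8652 + (-25)² + 164*(-25)) = (-94012 + (1/16)*(-1/17)) + (-8652 + 625 - 4100) = (-94012 - 1/272) - 12127 = -25571265/272 - 12127 = -28869809/272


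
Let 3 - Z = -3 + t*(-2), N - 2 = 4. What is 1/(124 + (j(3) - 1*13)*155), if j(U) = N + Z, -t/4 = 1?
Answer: -1/1271 ≈ -0.00078678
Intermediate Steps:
t = -4 (t = -4*1 = -4)
N = 6 (N = 2 + 4 = 6)
Z = -2 (Z = 3 - (-3 - 4*(-2)) = 3 - (-3 + 8) = 3 - 1*5 = 3 - 5 = -2)
j(U) = 4 (j(U) = 6 - 2 = 4)
1/(124 + (j(3) - 1*13)*155) = 1/(124 + (4 - 1*13)*155) = 1/(124 + (4 - 13)*155) = 1/(124 - 9*155) = 1/(124 - 1395) = 1/(-1271) = -1/1271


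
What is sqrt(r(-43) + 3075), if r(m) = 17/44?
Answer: sqrt(1488487)/22 ≈ 55.456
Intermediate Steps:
r(m) = 17/44 (r(m) = 17*(1/44) = 17/44)
sqrt(r(-43) + 3075) = sqrt(17/44 + 3075) = sqrt(135317/44) = sqrt(1488487)/22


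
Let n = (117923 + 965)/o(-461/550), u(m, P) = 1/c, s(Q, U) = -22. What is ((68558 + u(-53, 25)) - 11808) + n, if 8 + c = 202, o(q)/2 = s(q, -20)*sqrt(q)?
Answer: 11009501/194 + 13510*I*sqrt(10142)/461 ≈ 56750.0 + 2951.3*I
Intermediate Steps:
o(q) = -44*sqrt(q) (o(q) = 2*(-22*sqrt(q)) = -44*sqrt(q))
c = 194 (c = -8 + 202 = 194)
u(m, P) = 1/194
n = 13510*I*sqrt(10142)/461 (n = (117923 + 965)/((-44*I*sqrt(10142)/110)) = 118888/((-44*I*sqrt(10142)/110)) = 118888/((-2*I*sqrt(10142)/5)) = 118888*(5*I*sqrt(10142)/20284) = 13510*I*sqrt(10142)/461 ≈ 2951.3*I)
((68558 + u(-53, 25)) - 11808) + n = ((68558 + 1/194) - 11808) + 13510*I*sqrt(10142)/461 = (13300253/194 - 11808) + 13510*I*sqrt(10142)/461 = 11009501/194 + 13510*I*sqrt(10142)/461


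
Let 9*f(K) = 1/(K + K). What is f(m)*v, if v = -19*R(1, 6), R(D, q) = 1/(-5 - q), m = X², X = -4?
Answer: 19/3168 ≈ 0.0059975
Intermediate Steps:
m = 16 (m = (-4)² = 16)
f(K) = 1/(18*K) (f(K) = 1/(9*(K + K)) = 1/(9*((2*K))) = (1/(2*K))/9 = 1/(18*K))
v = 19/11 (v = -(-19)/(5 + 6) = -(-19)/11 = -19*(-1/11) = 19/11 ≈ 1.7273)
f(m)*v = ((1/18)/16)*(19/11) = ((1/18)*(1/16))*(19/11) = (1/288)*(19/11) = 19/3168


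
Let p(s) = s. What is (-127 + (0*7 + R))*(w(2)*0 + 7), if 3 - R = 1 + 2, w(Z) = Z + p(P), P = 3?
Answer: -889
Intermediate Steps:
w(Z) = 3 + Z (w(Z) = Z + 3 = 3 + Z)
R = 0 (R = 3 - (1 + 2) = 3 - 1*3 = 3 - 3 = 0)
(-127 + (0*7 + R))*(w(2)*0 + 7) = (-127 + (0*7 + 0))*((3 + 2)*0 + 7) = (-127 + (0 + 0))*(5*0 + 7) = (-127 + 0)*(0 + 7) = -127*7 = -889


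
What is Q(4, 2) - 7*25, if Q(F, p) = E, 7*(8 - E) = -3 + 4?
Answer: -1170/7 ≈ -167.14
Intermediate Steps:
E = 55/7 (E = 8 - (-3 + 4)/7 = 8 - ⅐*1 = 8 - ⅐ = 55/7 ≈ 7.8571)
Q(F, p) = 55/7
Q(4, 2) - 7*25 = 55/7 - 7*25 = 55/7 - 175 = -1170/7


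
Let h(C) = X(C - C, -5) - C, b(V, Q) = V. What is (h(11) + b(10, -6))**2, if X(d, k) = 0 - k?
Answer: 16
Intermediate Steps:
X(d, k) = -k
h(C) = 5 - C (h(C) = -1*(-5) - C = 5 - C)
(h(11) + b(10, -6))**2 = ((5 - 1*11) + 10)**2 = ((5 - 11) + 10)**2 = (-6 + 10)**2 = 4**2 = 16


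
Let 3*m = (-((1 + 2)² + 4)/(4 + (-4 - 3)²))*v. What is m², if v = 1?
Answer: 169/25281 ≈ 0.0066849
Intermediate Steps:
m = -13/159 (m = (-((1 + 2)² + 4)/(4 + (-4 - 3)²)*1)/3 = (-(3² + 4)/(4 + (-7)²)*1)/3 = (-(9 + 4)/(4 + 49)*1)/3 = (-13/53*1)/3 = (⅓)*(-13/53) = -13/159 ≈ -0.081761)
m² = (-13/159)² = 169/25281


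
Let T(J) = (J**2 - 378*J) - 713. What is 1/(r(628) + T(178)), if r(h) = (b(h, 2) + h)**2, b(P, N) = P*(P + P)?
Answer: 1/623146008503 ≈ 1.6048e-12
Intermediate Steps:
T(J) = -713 + J**2 - 378*J
b(P, N) = 2*P**2 (b(P, N) = P*(2*P) = 2*P**2)
r(h) = (h + 2*h**2)**2 (r(h) = (2*h**2 + h)**2 = (h + 2*h**2)**2)
1/(r(628) + T(178)) = 1/(628**2*(1 + 2*628)**2 + (-713 + 178**2 - 378*178)) = 1/(394384*(1 + 1256)**2 + (-713 + 31684 - 67284)) = 1/(394384*1257**2 - 36313) = 1/(394384*1580049 - 36313) = 1/(623146044816 - 36313) = 1/623146008503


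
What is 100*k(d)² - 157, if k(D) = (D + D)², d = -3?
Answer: 129443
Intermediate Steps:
k(D) = 4*D² (k(D) = (2*D)² = 4*D²)
100*k(d)² - 157 = 100*(4*(-3)²)² - 157 = 100*(4*9)² - 157 = 100*36² - 157 = 100*1296 - 157 = 129600 - 157 = 129443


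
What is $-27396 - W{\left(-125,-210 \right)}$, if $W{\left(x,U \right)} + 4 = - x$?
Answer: $-27517$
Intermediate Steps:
$W{\left(x,U \right)} = -4 - x$
$-27396 - W{\left(-125,-210 \right)} = -27396 - \left(-4 - -125\right) = -27396 - \left(-4 + 125\right) = -27396 - 121 = -27517$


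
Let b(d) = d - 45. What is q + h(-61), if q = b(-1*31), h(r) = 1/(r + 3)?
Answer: -4409/58 ≈ -76.017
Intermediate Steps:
h(r) = 1/(3 + r)
b(d) = -45 + d
q = -76 (q = -45 - 1*31 = -45 - 31 = -76)
q + h(-61) = -76 + 1/(3 - 61) = -76 + 1/(-58) = -76 - 1/58 = -4409/58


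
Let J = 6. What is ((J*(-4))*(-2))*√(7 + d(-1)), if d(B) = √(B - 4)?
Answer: 48*√(7 + I*√5) ≈ 128.57 + 20.036*I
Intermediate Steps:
d(B) = √(-4 + B)
((J*(-4))*(-2))*√(7 + d(-1)) = ((6*(-4))*(-2))*√(7 + √(-4 - 1)) = (-24*(-2))*√(7 + √(-5)) = 48*√(7 + I*√5)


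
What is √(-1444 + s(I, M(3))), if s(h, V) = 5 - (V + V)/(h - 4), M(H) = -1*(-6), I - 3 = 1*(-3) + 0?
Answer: 2*I*√359 ≈ 37.895*I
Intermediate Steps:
I = 0 (I = 3 + (1*(-3) + 0) = 3 + (-3 + 0) = 3 - 3 = 0)
M(H) = 6
s(h, V) = 5 - 2*V/(-4 + h)
√(-1444 + s(I, M(3))) = √(-1444 + (-20 - 2*6 + 5*0)/(-4 + 0)) = √(-1444 + (-20 - 12 + 0)/(-4)) = √(-1444 - ¼*(-32)) = √(-1444 + 8) = √(-1436) = 2*I*√359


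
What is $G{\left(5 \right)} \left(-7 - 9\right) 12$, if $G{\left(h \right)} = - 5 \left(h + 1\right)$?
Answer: $5760$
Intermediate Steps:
$G{\left(h \right)} = -5 - 5 h$ ($G{\left(h \right)} = - 5 \left(1 + h\right) = -5 - 5 h$)
$G{\left(5 \right)} \left(-7 - 9\right) 12 = \left(-5 - 25\right) \left(-7 - 9\right) 12 = \left(-5 - 25\right) \left(-16\right) 12 = \left(-30\right) \left(-16\right) 12 = 480 \cdot 12 = 5760$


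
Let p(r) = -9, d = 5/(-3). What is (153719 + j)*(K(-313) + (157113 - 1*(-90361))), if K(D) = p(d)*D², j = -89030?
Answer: -41028804183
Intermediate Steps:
d = -5/3 (d = 5*(-⅓) = -5/3 ≈ -1.6667)
K(D) = -9*D²
(153719 + j)*(K(-313) + (157113 - 1*(-90361))) = (153719 - 89030)*(-9*(-313)² + (157113 - 1*(-90361))) = 64689*(-9*97969 + (157113 + 90361)) = 64689*(-881721 + 247474) = 64689*(-634247) = -41028804183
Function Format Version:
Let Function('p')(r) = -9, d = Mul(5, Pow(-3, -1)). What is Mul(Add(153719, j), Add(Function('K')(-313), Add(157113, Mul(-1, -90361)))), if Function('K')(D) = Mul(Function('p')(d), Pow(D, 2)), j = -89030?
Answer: -41028804183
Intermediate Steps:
d = Rational(-5, 3) (d = Mul(5, Rational(-1, 3)) = Rational(-5, 3) ≈ -1.6667)
Function('K')(D) = Mul(-9, Pow(D, 2))
Mul(Add(153719, j), Add(Function('K')(-313), Add(157113, Mul(-1, -90361)))) = Mul(Add(153719, -89030), Add(Mul(-9, Pow(-313, 2)), Add(157113, Mul(-1, -90361)))) = Mul(64689, Add(Mul(-9, 97969), Add(157113, 90361))) = Mul(64689, Add(-881721, 247474)) = Mul(64689, -634247) = -41028804183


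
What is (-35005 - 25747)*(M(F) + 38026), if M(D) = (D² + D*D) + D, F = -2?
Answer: -2310520064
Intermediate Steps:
M(D) = D + 2*D² (M(D) = (D² + D²) + D = 2*D² + D = D + 2*D²)
(-35005 - 25747)*(M(F) + 38026) = (-35005 - 25747)*(-2*(1 + 2*(-2)) + 38026) = -60752*(-2*(1 - 4) + 38026) = -60752*(-2*(-3) + 38026) = -60752*(6 + 38026) = -60752*38032 = -2310520064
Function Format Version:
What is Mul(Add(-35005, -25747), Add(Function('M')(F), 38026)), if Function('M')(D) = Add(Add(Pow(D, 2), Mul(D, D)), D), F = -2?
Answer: -2310520064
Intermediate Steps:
Function('M')(D) = Add(D, Mul(2, Pow(D, 2))) (Function('M')(D) = Add(Add(Pow(D, 2), Pow(D, 2)), D) = Add(Mul(2, Pow(D, 2)), D) = Add(D, Mul(2, Pow(D, 2))))
Mul(Add(-35005, -25747), Add(Function('M')(F), 38026)) = Mul(Add(-35005, -25747), Add(Mul(-2, Add(1, Mul(2, -2))), 38026)) = Mul(-60752, Add(Mul(-2, Add(1, -4)), 38026)) = Mul(-60752, Add(Mul(-2, -3), 38026)) = Mul(-60752, Add(6, 38026)) = Mul(-60752, 38032) = -2310520064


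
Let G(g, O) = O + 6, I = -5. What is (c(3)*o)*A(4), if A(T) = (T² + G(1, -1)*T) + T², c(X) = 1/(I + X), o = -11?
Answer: 286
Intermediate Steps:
G(g, O) = 6 + O
c(X) = 1/(-5 + X)
A(T) = 2*T² + 5*T (A(T) = (T² + (6 - 1)*T) + T² = (T² + 5*T) + T² = 2*T² + 5*T)
(c(3)*o)*A(4) = (-11/(-5 + 3))*(4*(5 + 2*4)) = (-11/(-2))*(4*(5 + 8)) = (-½*(-11))*(4*13) = (11/2)*52 = 286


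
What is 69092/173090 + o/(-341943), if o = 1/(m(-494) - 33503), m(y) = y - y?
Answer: 20829631304641/52182609878595 ≈ 0.39917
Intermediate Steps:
m(y) = 0
o = -1/33503 (o = 1/(0 - 33503) = 1/(-33503) = -1/33503 ≈ -2.9848e-5)
69092/173090 + o/(-341943) = 69092/173090 - 1/33503/(-341943) = 69092*(1/173090) - 1/33503*(-1/341943) = 34546/86545 + 1/11456116329 = 20829631304641/52182609878595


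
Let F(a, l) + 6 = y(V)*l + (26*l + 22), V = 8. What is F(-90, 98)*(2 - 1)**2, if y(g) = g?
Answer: 3348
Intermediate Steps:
F(a, l) = 16 + 34*l (F(a, l) = -6 + (8*l + (26*l + 22)) = -6 + (8*l + (22 + 26*l)) = -6 + (22 + 34*l) = 16 + 34*l)
F(-90, 98)*(2 - 1)**2 = (16 + 34*98)*(2 - 1)**2 = (16 + 3332)*1**2 = 3348*1 = 3348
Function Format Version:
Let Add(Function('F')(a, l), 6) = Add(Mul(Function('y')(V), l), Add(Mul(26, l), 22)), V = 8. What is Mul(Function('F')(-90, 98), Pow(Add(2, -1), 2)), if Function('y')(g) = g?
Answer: 3348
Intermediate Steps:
Function('F')(a, l) = Add(16, Mul(34, l)) (Function('F')(a, l) = Add(-6, Add(Mul(8, l), Add(Mul(26, l), 22))) = Add(-6, Add(Mul(8, l), Add(22, Mul(26, l)))) = Add(-6, Add(22, Mul(34, l))) = Add(16, Mul(34, l)))
Mul(Function('F')(-90, 98), Pow(Add(2, -1), 2)) = Mul(Add(16, Mul(34, 98)), Pow(Add(2, -1), 2)) = Mul(Add(16, 3332), Pow(1, 2)) = Mul(3348, 1) = 3348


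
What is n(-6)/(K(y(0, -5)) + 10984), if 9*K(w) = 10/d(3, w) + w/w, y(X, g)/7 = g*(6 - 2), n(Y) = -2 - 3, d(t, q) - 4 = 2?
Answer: -135/296576 ≈ -0.00045520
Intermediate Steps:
d(t, q) = 6 (d(t, q) = 4 + 2 = 6)
n(Y) = -5
y(X, g) = 28*g (y(X, g) = 7*(g*(6 - 2)) = 7*(g*4) = 7*(4*g) = 28*g)
K(w) = 8/27 (K(w) = (10/6 + w/w)/9 = (10*(1/6) + 1)/9 = (5/3 + 1)/9 = (1/9)*(8/3) = 8/27)
n(-6)/(K(y(0, -5)) + 10984) = -5/(8/27 + 10984) = -5/(296576/27) = (27/296576)*(-5) = -135/296576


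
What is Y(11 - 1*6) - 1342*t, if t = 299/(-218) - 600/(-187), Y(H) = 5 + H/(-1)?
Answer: -4568107/1853 ≈ -2465.3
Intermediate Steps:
Y(H) = 5 - H (Y(H) = 5 + H*(-1) = 5 - H)
t = 74887/40766 (t = 299*(-1/218) - 600*(-1/187) = -299/218 + 600/187 = 74887/40766 ≈ 1.8370)
Y(11 - 1*6) - 1342*t = (5 - (11 - 1*6)) - 1342*74887/40766 = (5 - (11 - 6)) - 4568107/1853 = (5 - 1*5) - 4568107/1853 = (5 - 5) - 4568107/1853 = 0 - 4568107/1853 = -4568107/1853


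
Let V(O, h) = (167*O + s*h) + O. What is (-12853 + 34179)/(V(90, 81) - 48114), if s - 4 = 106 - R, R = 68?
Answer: -10663/14796 ≈ -0.72067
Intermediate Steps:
s = 42 (s = 4 + (106 - 1*68) = 4 + (106 - 68) = 4 + 38 = 42)
V(O, h) = 42*h + 168*O (V(O, h) = (167*O + 42*h) + O = (42*h + 167*O) + O = 42*h + 168*O)
(-12853 + 34179)/(V(90, 81) - 48114) = (-12853 + 34179)/((42*81 + 168*90) - 48114) = 21326/((3402 + 15120) - 48114) = 21326/(18522 - 48114) = 21326/(-29592) = 21326*(-1/29592) = -10663/14796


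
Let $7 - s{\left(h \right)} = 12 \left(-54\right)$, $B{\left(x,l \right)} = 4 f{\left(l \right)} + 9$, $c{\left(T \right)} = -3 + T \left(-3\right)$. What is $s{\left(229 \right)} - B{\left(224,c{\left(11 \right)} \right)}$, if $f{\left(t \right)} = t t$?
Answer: $-4538$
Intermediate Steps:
$c{\left(T \right)} = -3 - 3 T$
$f{\left(t \right)} = t^{2}$
$B{\left(x,l \right)} = 9 + 4 l^{2}$ ($B{\left(x,l \right)} = 4 l^{2} + 9 = 9 + 4 l^{2}$)
$s{\left(h \right)} = 655$ ($s{\left(h \right)} = 7 - 12 \left(-54\right) = 7 - -648 = 7 + 648 = 655$)
$s{\left(229 \right)} - B{\left(224,c{\left(11 \right)} \right)} = 655 - \left(9 + 4 \left(-3 - 33\right)^{2}\right) = 655 - \left(9 + 4 \left(-36\right)^{2}\right) = 655 - \left(9 + 4 \cdot 1296\right) = 655 - \left(9 + 5184\right) = 655 - 5193 = -4538$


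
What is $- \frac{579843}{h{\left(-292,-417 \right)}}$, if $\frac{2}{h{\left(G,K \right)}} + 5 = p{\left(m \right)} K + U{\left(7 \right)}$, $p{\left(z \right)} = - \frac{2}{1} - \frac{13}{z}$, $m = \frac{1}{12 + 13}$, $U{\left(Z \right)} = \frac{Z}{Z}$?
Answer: $- \frac{79064492265}{2} \approx -3.9532 \cdot 10^{10}$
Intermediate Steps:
$U{\left(Z \right)} = 1$
$m = \frac{1}{25} \approx 0.04$
$p{\left(z \right)} = -2 - \frac{13}{z}$ ($p{\left(z \right)} = \left(-2\right) 1 - \frac{13}{z} = -2 - \frac{13}{z}$)
$h{\left(G,K \right)} = \frac{2}{-4 - 327 K}$ ($h{\left(G,K \right)} = \frac{2}{-5 + \left(\left(-2 - 13 \frac{1}{\frac{1}{25}}\right) K + 1\right)} = \frac{2}{-5 + \left(\left(-2 - 325\right) K + 1\right)} = \frac{2}{-5 - \left(-1 + 327 K\right)} = \frac{2}{-4 - 327 K}$)
$- \frac{579843}{h{\left(-292,-417 \right)}} = - \frac{579843}{\left(-2\right) \frac{1}{4 + 327 \left(-417\right)}} = - \frac{579843}{\left(-2\right) \frac{1}{4 - 136359}} = - \frac{579843}{\left(-2\right) \frac{1}{-136355}} = - \frac{579843}{\left(-2\right) \left(- \frac{1}{136355}\right)} = - \frac{579843}{\frac{2}{136355}} = \left(-579843\right) \frac{136355}{2} = - \frac{79064492265}{2}$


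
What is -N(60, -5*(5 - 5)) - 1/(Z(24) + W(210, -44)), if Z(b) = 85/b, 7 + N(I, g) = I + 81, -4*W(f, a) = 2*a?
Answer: -82166/613 ≈ -134.04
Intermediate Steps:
W(f, a) = -a/2
N(I, g) = 74 + I (N(I, g) = -7 + (I + 81) = -7 + (81 + I) = 74 + I)
-N(60, -5*(5 - 5)) - 1/(Z(24) + W(210, -44)) = -(74 + 60) - 1/(85/24 - 1/2*(-44)) = -1*134 - 1/(85*(1/24) + 22) = -134 - 1/(85/24 + 22) = -134 - 1/613/24 = -134 - 1*24/613 = -134 - 24/613 = -82166/613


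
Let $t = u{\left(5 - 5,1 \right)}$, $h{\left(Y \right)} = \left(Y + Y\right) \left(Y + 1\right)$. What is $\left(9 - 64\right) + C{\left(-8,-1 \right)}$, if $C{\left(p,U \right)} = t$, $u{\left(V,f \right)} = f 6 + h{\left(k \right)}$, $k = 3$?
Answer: $-25$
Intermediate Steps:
$h{\left(Y \right)} = 2 Y \left(1 + Y\right)$
$u{\left(V,f \right)} = 24 + 6 f$ ($u{\left(V,f \right)} = f 6 + 2 \cdot 3 \left(1 + 3\right) = 6 f + 2 \cdot 3 \cdot 4 = 6 f + 24 = 24 + 6 f$)
$t = 30$ ($t = 24 + 6 \cdot 1 = 24 + 6 = 30$)
$C{\left(p,U \right)} = 30$
$\left(9 - 64\right) + C{\left(-8,-1 \right)} = \left(9 - 64\right) + 30 = -55 + 30 = -25$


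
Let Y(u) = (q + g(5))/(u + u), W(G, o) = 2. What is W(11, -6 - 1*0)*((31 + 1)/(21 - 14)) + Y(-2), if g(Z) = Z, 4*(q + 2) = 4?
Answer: 57/7 ≈ 8.1429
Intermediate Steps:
q = -1 (q = -2 + (¼)*4 = -2 + 1 = -1)
Y(u) = 2/u (Y(u) = (-1 + 5)/(u + u) = 4/((2*u)) = 4*(1/(2*u)) = 2/u)
W(11, -6 - 1*0)*((31 + 1)/(21 - 14)) + Y(-2) = 2*((31 + 1)/(21 - 14)) + 2/(-2) = 2*(32/7) + 2*(-½) = 2*(32*(⅐)) - 1 = 2*(32/7) - 1 = 64/7 - 1 = 57/7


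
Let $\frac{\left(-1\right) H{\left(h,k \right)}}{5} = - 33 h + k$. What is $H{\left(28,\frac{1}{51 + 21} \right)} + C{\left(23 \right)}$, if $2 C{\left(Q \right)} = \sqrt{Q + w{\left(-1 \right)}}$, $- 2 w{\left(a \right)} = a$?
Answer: $\frac{332635}{72} + \frac{\sqrt{94}}{4} \approx 4622.4$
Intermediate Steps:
$w{\left(a \right)} = - \frac{a}{2}$
$H{\left(h,k \right)} = - 5 k + 165 h$ ($H{\left(h,k \right)} = - 5 \left(- 33 h + k\right) = - 5 \left(k - 33 h\right) = - 5 k + 165 h$)
$C{\left(Q \right)} = \frac{\sqrt{\frac{1}{2} + Q}}{2}$ ($C{\left(Q \right)} = \frac{\sqrt{Q - - \frac{1}{2}}}{2} = \frac{\sqrt{Q + \frac{1}{2}}}{2} = \frac{\sqrt{\frac{1}{2} + Q}}{2}$)
$H{\left(28,\frac{1}{51 + 21} \right)} + C{\left(23 \right)} = \left(- \frac{5}{51 + 21} + 165 \cdot 28\right) + \frac{\sqrt{2 + 4 \cdot 23}}{4} = \left(- \frac{5}{72} + 4620\right) + \frac{\sqrt{2 + 92}}{4} = \left(\left(-5\right) \frac{1}{72} + 4620\right) + \frac{\sqrt{94}}{4} = \left(- \frac{5}{72} + 4620\right) + \frac{\sqrt{94}}{4} = \frac{332635}{72} + \frac{\sqrt{94}}{4}$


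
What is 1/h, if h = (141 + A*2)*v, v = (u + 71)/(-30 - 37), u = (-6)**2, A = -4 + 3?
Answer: -67/14873 ≈ -0.0045048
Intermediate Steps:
A = -1
u = 36
v = -107/67 (v = (36 + 71)/(-30 - 37) = 107/(-67) = 107*(-1/67) = -107/67 ≈ -1.5970)
h = -14873/67 (h = (141 - 1*2)*(-107/67) = (141 - 2)*(-107/67) = 139*(-107/67) = -14873/67 ≈ -221.99)
1/h = 1/(-14873/67) = -67/14873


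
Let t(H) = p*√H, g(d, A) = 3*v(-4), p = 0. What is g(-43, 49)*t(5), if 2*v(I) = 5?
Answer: 0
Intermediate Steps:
v(I) = 5/2 (v(I) = (½)*5 = 5/2)
g(d, A) = 15/2 (g(d, A) = 3*(5/2) = 15/2)
t(H) = 0 (t(H) = 0*√H = 0)
g(-43, 49)*t(5) = (15/2)*0 = 0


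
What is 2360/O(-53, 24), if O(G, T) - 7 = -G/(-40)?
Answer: 94400/227 ≈ 415.86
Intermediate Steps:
O(G, T) = 7 + G/40 (O(G, T) = 7 - G/(-40) = 7 - G*(-1)/40 = 7 - (-1)*G/40 = 7 + G/40)
2360/O(-53, 24) = 2360/(7 + (1/40)*(-53)) = 2360/(7 - 53/40) = 2360/(227/40) = 2360*(40/227) = 94400/227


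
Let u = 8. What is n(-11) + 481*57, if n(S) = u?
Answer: 27425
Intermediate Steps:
n(S) = 8
n(-11) + 481*57 = 8 + 481*57 = 8 + 27417 = 27425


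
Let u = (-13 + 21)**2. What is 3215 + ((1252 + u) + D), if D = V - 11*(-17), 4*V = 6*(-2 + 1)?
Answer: 9433/2 ≈ 4716.5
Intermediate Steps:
V = -3/2 (V = (6*(-2 + 1))/4 = (6*(-1))/4 = (1/4)*(-6) = -3/2 ≈ -1.5000)
D = 371/2 (D = -3/2 - 11*(-17) = -3/2 + 187 = 371/2 ≈ 185.50)
u = 64 (u = 8**2 = 64)
3215 + ((1252 + u) + D) = 3215 + ((1252 + 64) + 371/2) = 3215 + (1316 + 371/2) = 3215 + 3003/2 = 9433/2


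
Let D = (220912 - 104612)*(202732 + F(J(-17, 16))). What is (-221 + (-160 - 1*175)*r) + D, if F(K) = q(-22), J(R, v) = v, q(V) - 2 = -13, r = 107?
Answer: 23576416234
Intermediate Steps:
q(V) = -11 (q(V) = 2 - 13 = -11)
F(K) = -11
D = 23576452300 (D = (220912 - 104612)*(202732 - 11) = 116300*202721 = 23576452300)
(-221 + (-160 - 1*175)*r) + D = (-221 + (-160 - 1*175)*107) + 23576452300 = (-221 + (-160 - 175)*107) + 23576452300 = (-221 - 335*107) + 23576452300 = (-221 - 35845) + 23576452300 = -36066 + 23576452300 = 23576416234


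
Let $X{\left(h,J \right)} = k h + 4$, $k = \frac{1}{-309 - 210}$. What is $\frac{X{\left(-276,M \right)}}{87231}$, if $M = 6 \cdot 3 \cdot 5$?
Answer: $\frac{784}{15090963} \approx 5.1952 \cdot 10^{-5}$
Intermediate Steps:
$k = - \frac{1}{519}$ ($k = \frac{1}{-519} = - \frac{1}{519} \approx -0.0019268$)
$M = 90$ ($M = 18 \cdot 5 = 90$)
$X{\left(h,J \right)} = 4 - \frac{h}{519}$ ($X{\left(h,J \right)} = - \frac{h}{519} + 4 = 4 - \frac{h}{519}$)
$\frac{X{\left(-276,M \right)}}{87231} = \frac{4 - - \frac{92}{173}}{87231} = \left(4 + \frac{92}{173}\right) \frac{1}{87231} = \frac{784}{173} \cdot \frac{1}{87231} = \frac{784}{15090963}$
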